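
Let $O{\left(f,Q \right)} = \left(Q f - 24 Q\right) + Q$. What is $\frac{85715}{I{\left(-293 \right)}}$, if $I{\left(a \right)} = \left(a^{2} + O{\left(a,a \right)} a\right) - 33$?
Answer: $- \frac{85715}{27042468} \approx -0.0031696$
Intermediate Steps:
$O{\left(f,Q \right)} = - 23 Q + Q f$ ($O{\left(f,Q \right)} = \left(- 24 Q + Q f\right) + Q = - 23 Q + Q f$)
$I{\left(a \right)} = -33 + a^{2} + a^{2} \left(-23 + a\right)$ ($I{\left(a \right)} = \left(a^{2} + a \left(-23 + a\right) a\right) - 33 = \left(a^{2} + a^{2} \left(-23 + a\right)\right) - 33 = -33 + a^{2} + a^{2} \left(-23 + a\right)$)
$\frac{85715}{I{\left(-293 \right)}} = \frac{85715}{-33 + \left(-293\right)^{3} - 22 \left(-293\right)^{2}} = \frac{85715}{-33 - 25153757 - 1888678} = \frac{85715}{-27042468} = 85715 \left(- \frac{1}{27042468}\right) = - \frac{85715}{27042468}$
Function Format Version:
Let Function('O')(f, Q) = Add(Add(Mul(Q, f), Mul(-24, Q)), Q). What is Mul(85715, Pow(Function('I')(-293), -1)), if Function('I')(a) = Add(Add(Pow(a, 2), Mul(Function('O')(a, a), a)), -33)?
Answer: Rational(-85715, 27042468) ≈ -0.0031696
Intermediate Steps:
Function('O')(f, Q) = Add(Mul(-23, Q), Mul(Q, f)) (Function('O')(f, Q) = Add(Add(Mul(-24, Q), Mul(Q, f)), Q) = Add(Mul(-23, Q), Mul(Q, f)))
Function('I')(a) = Add(-33, Pow(a, 2), Mul(Pow(a, 2), Add(-23, a))) (Function('I')(a) = Add(Add(Pow(a, 2), Mul(Mul(a, Add(-23, a)), a)), -33) = Add(Add(Pow(a, 2), Mul(Pow(a, 2), Add(-23, a))), -33) = Add(-33, Pow(a, 2), Mul(Pow(a, 2), Add(-23, a))))
Mul(85715, Pow(Function('I')(-293), -1)) = Mul(85715, Pow(Add(-33, Pow(-293, 3), Mul(-22, Pow(-293, 2))), -1)) = Mul(85715, Pow(Add(-33, -25153757, Mul(-22, 85849)), -1)) = Mul(85715, Pow(Add(-33, -25153757, -1888678), -1)) = Mul(85715, Pow(-27042468, -1)) = Mul(85715, Rational(-1, 27042468)) = Rational(-85715, 27042468)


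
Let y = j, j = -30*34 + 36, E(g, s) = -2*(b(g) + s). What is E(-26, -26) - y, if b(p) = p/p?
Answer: 1034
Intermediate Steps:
b(p) = 1
E(g, s) = -2 - 2*s (E(g, s) = -2*(1 + s) = -2 - 2*s)
j = -984 (j = -1020 + 36 = -984)
y = -984
E(-26, -26) - y = (-2 - 2*(-26)) - 1*(-984) = (-2 + 52) + 984 = 50 + 984 = 1034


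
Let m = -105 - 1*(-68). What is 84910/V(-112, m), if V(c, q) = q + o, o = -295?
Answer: -42455/166 ≈ -255.75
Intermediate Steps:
m = -37 (m = -105 + 68 = -37)
V(c, q) = -295 + q (V(c, q) = q - 295 = -295 + q)
84910/V(-112, m) = 84910/(-295 - 37) = 84910/(-332) = 84910*(-1/332) = -42455/166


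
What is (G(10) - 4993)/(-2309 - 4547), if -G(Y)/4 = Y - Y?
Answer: 4993/6856 ≈ 0.72827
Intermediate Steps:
G(Y) = 0 (G(Y) = -4*(Y - Y) = -4*0 = 0)
(G(10) - 4993)/(-2309 - 4547) = (0 - 4993)/(-2309 - 4547) = -4993/(-6856) = -4993*(-1/6856) = 4993/6856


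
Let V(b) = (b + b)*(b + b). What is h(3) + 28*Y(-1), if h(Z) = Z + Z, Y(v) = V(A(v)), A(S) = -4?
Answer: 1798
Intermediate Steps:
V(b) = 4*b² (V(b) = (2*b)*(2*b) = 4*b²)
Y(v) = 64 (Y(v) = 4*(-4)² = 4*16 = 64)
h(Z) = 2*Z
h(3) + 28*Y(-1) = 2*3 + 28*64 = 6 + 1792 = 1798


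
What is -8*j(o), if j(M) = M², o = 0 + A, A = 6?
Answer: -288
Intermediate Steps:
o = 6 (o = 0 + 6 = 6)
-8*j(o) = -8*6² = -8*36 = -288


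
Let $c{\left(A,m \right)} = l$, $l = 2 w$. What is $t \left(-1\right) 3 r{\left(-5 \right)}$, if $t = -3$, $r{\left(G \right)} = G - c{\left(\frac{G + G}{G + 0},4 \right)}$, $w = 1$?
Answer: $-63$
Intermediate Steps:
$l = 2$ ($l = 2 \cdot 1 = 2$)
$c{\left(A,m \right)} = 2$
$r{\left(G \right)} = -2 + G$ ($r{\left(G \right)} = G - 2 = -2 + G$)
$t \left(-1\right) 3 r{\left(-5 \right)} = \left(-3\right) \left(-1\right) 3 \left(-2 - 5\right) = 3 \cdot 3 \left(-7\right) = 9 \left(-7\right) = -63$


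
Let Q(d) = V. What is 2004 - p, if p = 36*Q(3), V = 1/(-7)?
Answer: 14064/7 ≈ 2009.1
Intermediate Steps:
V = -1/7 ≈ -0.14286
Q(d) = -1/7
p = -36/7 (p = 36*(-1/7) = -36/7 ≈ -5.1429)
2004 - p = 2004 - 1*(-36/7) = 2004 + 36/7 = 14064/7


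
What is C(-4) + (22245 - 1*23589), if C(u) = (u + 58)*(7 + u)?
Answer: -1182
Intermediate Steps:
C(u) = (7 + u)*(58 + u) (C(u) = (58 + u)*(7 + u) = (7 + u)*(58 + u))
C(-4) + (22245 - 1*23589) = (406 + (-4)² + 65*(-4)) + (22245 - 1*23589) = (406 + 16 - 260) + (22245 - 23589) = 162 - 1344 = -1182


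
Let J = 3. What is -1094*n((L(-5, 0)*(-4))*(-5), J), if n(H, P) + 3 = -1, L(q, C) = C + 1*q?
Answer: 4376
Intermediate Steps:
L(q, C) = C + q
n(H, P) = -4 (n(H, P) = -3 - 1 = -4)
-1094*n((L(-5, 0)*(-4))*(-5), J) = -1094*(-4) = 4376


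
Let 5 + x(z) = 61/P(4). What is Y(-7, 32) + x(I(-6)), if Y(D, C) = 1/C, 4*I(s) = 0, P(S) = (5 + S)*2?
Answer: -455/288 ≈ -1.5799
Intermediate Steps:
P(S) = 10 + 2*S
I(s) = 0 (I(s) = (¼)*0 = 0)
x(z) = -29/18 (x(z) = -5 + 61/(10 + 2*4) = -5 + 61/(10 + 8) = -5 + 61/18 = -29/18)
Y(-7, 32) + x(I(-6)) = 1/32 - 29/18 = -455/288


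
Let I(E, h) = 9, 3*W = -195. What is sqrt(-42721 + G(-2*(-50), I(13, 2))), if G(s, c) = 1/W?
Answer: I*sqrt(180496290)/65 ≈ 206.69*I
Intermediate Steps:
W = -65 (W = (1/3)*(-195) = -65)
G(s, c) = -1/65 (G(s, c) = 1/(-65) = -1/65)
sqrt(-42721 + G(-2*(-50), I(13, 2))) = sqrt(-42721 - 1/65) = sqrt(-2776866/65) = I*sqrt(180496290)/65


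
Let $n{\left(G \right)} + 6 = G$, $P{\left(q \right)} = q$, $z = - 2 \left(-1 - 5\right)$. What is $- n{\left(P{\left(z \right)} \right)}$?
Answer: $-6$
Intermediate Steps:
$z = 12$ ($z = \left(-2\right) \left(-6\right) = 12$)
$n{\left(G \right)} = -6 + G$
$- n{\left(P{\left(z \right)} \right)} = - (-6 + 12) = \left(-1\right) 6 = -6$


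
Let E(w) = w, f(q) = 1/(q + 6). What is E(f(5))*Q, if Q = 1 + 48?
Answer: 49/11 ≈ 4.4545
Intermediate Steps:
f(q) = 1/(6 + q)
Q = 49
E(f(5))*Q = 49/(6 + 5) = 49/11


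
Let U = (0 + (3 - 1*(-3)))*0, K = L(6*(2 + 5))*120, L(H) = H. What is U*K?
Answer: 0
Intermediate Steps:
K = 5040 (K = (6*(2 + 5))*120 = (6*7)*120 = 42*120 = 5040)
U = 0 (U = (0 + (3 + 3))*0 = (0 + 6)*0 = 6*0 = 0)
U*K = 0*5040 = 0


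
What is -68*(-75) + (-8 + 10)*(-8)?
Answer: 5084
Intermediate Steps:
-68*(-75) + (-8 + 10)*(-8) = 5100 + 2*(-8) = 5100 - 16 = 5084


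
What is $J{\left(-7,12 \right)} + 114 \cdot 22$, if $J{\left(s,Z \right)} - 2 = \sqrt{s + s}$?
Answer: $2510 + i \sqrt{14} \approx 2510.0 + 3.7417 i$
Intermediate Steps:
$J{\left(s,Z \right)} = 2 + \sqrt{2} \sqrt{s}$ ($J{\left(s,Z \right)} = 2 + \sqrt{s + s} = 2 + \sqrt{2 s} = 2 + \sqrt{2} \sqrt{s}$)
$J{\left(-7,12 \right)} + 114 \cdot 22 = \left(2 + \sqrt{2} \sqrt{-7}\right) + 114 \cdot 22 = \left(2 + \sqrt{2} i \sqrt{7}\right) + 2508 = \left(2 + i \sqrt{14}\right) + 2508 = 2510 + i \sqrt{14}$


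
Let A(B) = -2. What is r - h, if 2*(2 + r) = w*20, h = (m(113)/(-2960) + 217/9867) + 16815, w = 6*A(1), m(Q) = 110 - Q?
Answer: -494668113761/29206320 ≈ -16937.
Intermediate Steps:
w = -12 (w = 6*(-2) = -12)
h = 491104942721/29206320 (h = ((110 - 1*113)/(-2960) + 217/9867) + 16815 = ((110 - 113)*(-1/2960) + 217*(1/9867)) + 16815 = (-3*(-1/2960) + 217/9867) + 16815 = (3/2960 + 217/9867) + 16815 = 671921/29206320 + 16815 = 491104942721/29206320 ≈ 16815.)
r = -122 (r = -2 + (-12*20)/2 = -2 + (1/2)*(-240) = -2 - 120 = -122)
r - h = -122 - 1*491104942721/29206320 = -122 - 491104942721/29206320 = -494668113761/29206320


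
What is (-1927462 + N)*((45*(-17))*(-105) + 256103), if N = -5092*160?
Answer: -922546805896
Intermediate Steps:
N = -814720
(-1927462 + N)*((45*(-17))*(-105) + 256103) = (-1927462 - 814720)*((45*(-17))*(-105) + 256103) = -2742182*(-765*(-105) + 256103) = -2742182*(80325 + 256103) = -2742182*336428 = -922546805896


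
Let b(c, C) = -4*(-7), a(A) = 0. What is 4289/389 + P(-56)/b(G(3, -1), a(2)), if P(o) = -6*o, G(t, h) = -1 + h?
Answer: 8957/389 ≈ 23.026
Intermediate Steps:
b(c, C) = 28
4289/389 + P(-56)/b(G(3, -1), a(2)) = 4289/389 - 6*(-56)/28 = 4289*(1/389) + 336*(1/28) = 4289/389 + 12 = 8957/389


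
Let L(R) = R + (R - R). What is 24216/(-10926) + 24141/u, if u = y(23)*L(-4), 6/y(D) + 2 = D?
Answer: -307757615/14568 ≈ -21126.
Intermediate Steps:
L(R) = R (L(R) = R + 0 = R)
y(D) = 6/(-2 + D)
u = -8/7 (u = (6/(-2 + 23))*(-4) = (6/21)*(-4) = (6*(1/21))*(-4) = (2/7)*(-4) = -8/7 ≈ -1.1429)
24216/(-10926) + 24141/u = 24216/(-10926) + 24141/(-8/7) = 24216*(-1/10926) + 24141*(-7/8) = -4036/1821 - 168987/8 = -307757615/14568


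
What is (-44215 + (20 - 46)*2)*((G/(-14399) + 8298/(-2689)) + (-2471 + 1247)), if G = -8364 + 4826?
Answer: 2102767328143828/38718911 ≈ 5.4309e+7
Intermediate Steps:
G = -3538
(-44215 + (20 - 46)*2)*((G/(-14399) + 8298/(-2689)) + (-2471 + 1247)) = (-44215 + (20 - 46)*2)*((-3538/(-14399) + 8298/(-2689)) + (-2471 + 1247)) = (-44215 - 26*2)*((-3538*(-1/14399) + 8298*(-1/2689)) - 1224) = (-44215 - 52)*((3538/14399 - 8298/2689) - 1224) = -44267*(-109969220/38718911 - 1224) = -44267*(-47501916284/38718911) = 2102767328143828/38718911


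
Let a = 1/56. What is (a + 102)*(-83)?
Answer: -474179/56 ≈ -8467.5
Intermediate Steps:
a = 1/56 ≈ 0.017857
(a + 102)*(-83) = (1/56 + 102)*(-83) = (5713/56)*(-83) = -474179/56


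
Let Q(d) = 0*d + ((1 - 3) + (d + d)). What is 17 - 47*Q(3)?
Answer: -171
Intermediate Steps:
Q(d) = -2 + 2*d (Q(d) = 0 + (-2 + 2*d) = -2 + 2*d)
17 - 47*Q(3) = 17 - 47*(-2 + 2*3) = 17 - 47*(-2 + 6) = 17 - 47*4 = 17 - 188 = -171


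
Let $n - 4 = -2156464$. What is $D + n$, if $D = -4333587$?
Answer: $-6490047$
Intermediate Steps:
$n = -2156460$ ($n = 4 - 2156464 = -2156460$)
$D + n = -4333587 - 2156460 = -6490047$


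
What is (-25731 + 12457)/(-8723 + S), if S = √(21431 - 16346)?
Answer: 57894551/38042822 + 19911*√565/38042822 ≈ 1.5343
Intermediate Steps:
S = 3*√565 (S = √5085 = 3*√565 ≈ 71.309)
(-25731 + 12457)/(-8723 + S) = (-25731 + 12457)/(-8723 + 3*√565) = -13274/(-8723 + 3*√565)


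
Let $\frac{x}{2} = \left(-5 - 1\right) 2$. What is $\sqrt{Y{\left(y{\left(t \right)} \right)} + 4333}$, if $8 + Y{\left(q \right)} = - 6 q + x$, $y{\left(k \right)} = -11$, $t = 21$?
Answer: $\sqrt{4367} \approx 66.083$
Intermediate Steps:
$x = -24$ ($x = 2 \left(-5 - 1\right) 2 = 2 \left(\left(-6\right) 2\right) = 2 \left(-12\right) = -24$)
$Y{\left(q \right)} = -32 - 6 q$ ($Y{\left(q \right)} = -8 - \left(24 + 6 q\right) = -32 - 6 q$)
$\sqrt{Y{\left(y{\left(t \right)} \right)} + 4333} = \sqrt{\left(-32 - -66\right) + 4333} = \sqrt{\left(-32 + 66\right) + 4333} = \sqrt{34 + 4333} = \sqrt{4367}$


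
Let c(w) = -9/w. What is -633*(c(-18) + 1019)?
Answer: -1290687/2 ≈ -6.4534e+5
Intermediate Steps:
-633*(c(-18) + 1019) = -633*(-9/(-18) + 1019) = -633*(-9*(-1/18) + 1019) = -633*(1/2 + 1019) = -633*2039/2 = -1290687/2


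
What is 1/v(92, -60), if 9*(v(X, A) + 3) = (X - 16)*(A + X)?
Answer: 9/2405 ≈ 0.0037422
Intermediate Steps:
v(X, A) = -3 + (-16 + X)*(A + X)/9 (v(X, A) = -3 + ((X - 16)*(A + X))/9 = -3 + ((-16 + X)*(A + X))/9 = -3 + (-16 + X)*(A + X)/9)
1/v(92, -60) = 1/(-3 - 16/9*(-60) - 16/9*92 + (⅑)*92² + (⅑)*(-60)*92) = 1/(-3 + 320/3 - 1472/9 + (⅑)*8464 - 1840/3) = 1/(-3 + 320/3 - 1472/9 + 8464/9 - 1840/3) = 1/(2405/9) = 9/2405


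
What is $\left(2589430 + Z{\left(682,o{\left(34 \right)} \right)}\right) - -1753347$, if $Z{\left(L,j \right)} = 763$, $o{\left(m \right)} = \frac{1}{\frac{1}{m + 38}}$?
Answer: $4343540$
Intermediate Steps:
$o{\left(m \right)} = 38 + m$ ($o{\left(m \right)} = \frac{1}{\frac{1}{38 + m}} = 38 + m$)
$\left(2589430 + Z{\left(682,o{\left(34 \right)} \right)}\right) - -1753347 = \left(2589430 + 763\right) - -1753347 = 2590193 + 1753347 = 4343540$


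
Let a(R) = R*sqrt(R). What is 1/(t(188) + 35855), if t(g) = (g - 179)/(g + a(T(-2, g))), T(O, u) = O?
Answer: 140838628/5049775747689 - 2*I*sqrt(2)/5049775747689 ≈ 2.789e-5 - 5.6011e-13*I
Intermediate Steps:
a(R) = R**(3/2)
t(g) = (-179 + g)/(g - 2*I*sqrt(2)) (t(g) = (g - 179)/(g + (-2)**(3/2)) = (-179 + g)/(g - 2*I*sqrt(2)))
1/(t(188) + 35855) = 1/((-179 + 188)/(188 - 2*I*sqrt(2)) + 35855) = 1/(9/(188 - 2*I*sqrt(2)) + 35855) = 1/(35855 + 9/(188 - 2*I*sqrt(2)))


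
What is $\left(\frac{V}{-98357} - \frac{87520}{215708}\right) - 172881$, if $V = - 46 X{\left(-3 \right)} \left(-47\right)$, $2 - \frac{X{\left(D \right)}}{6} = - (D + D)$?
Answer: $- \frac{916977109679243}{5304097939} \approx -1.7288 \cdot 10^{5}$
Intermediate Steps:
$X{\left(D \right)} = 12 + 12 D$ ($X{\left(D \right)} = 12 - 6 \left(- (D + D)\right) = 12 - 6 \left(- 2 D\right) = 12 + 12 D$)
$V = -51888$ ($V = - 46 \left(12 + 12 \left(-3\right)\right) \left(-47\right) = - 46 \left(12 - 36\right) \left(-47\right) = \left(-46\right) \left(-24\right) \left(-47\right) = 1104 \left(-47\right) = -51888$)
$\left(\frac{V}{-98357} - \frac{87520}{215708}\right) - 172881 = \left(- \frac{51888}{-98357} - \frac{87520}{215708}\right) - 172881 = \left(\left(-51888\right) \left(- \frac{1}{98357}\right) - \frac{21880}{53927}\right) - 172881 = \left(\frac{51888}{98357} - \frac{21880}{53927}\right) - 172881 = \frac{646113016}{5304097939} - 172881 = - \frac{916977109679243}{5304097939}$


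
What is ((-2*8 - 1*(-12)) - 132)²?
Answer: 18496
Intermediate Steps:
((-2*8 - 1*(-12)) - 132)² = ((-16 + 12) - 132)² = (-4 - 132)² = (-136)² = 18496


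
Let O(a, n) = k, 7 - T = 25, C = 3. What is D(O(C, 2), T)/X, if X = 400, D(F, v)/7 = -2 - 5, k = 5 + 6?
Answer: -49/400 ≈ -0.12250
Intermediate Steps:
T = -18 (T = 7 - 1*25 = 7 - 25 = -18)
k = 11
O(a, n) = 11
D(F, v) = -49 (D(F, v) = 7*(-2 - 5) = 7*(-7) = -49)
D(O(C, 2), T)/X = -49/400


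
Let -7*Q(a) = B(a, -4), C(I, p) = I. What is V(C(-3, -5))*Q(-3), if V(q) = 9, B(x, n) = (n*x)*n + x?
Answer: 459/7 ≈ 65.571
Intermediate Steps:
B(x, n) = x + x*n² (B(x, n) = x*n² + x = x + x*n²)
Q(a) = -17*a/7 (Q(a) = -a*(1 + (-4)²)/7 = -a*(1 + 16)/7 = -a*17/7 = -17*a/7)
V(C(-3, -5))*Q(-3) = 9*(-17/7*(-3)) = 9*(51/7) = 459/7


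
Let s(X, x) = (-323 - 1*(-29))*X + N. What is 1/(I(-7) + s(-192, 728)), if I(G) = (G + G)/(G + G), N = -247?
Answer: 1/56202 ≈ 1.7793e-5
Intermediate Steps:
s(X, x) = -247 - 294*X (s(X, x) = (-323 - 1*(-29))*X - 247 = (-323 + 29)*X - 247 = -294*X - 247 = -247 - 294*X)
I(G) = 1 (I(G) = (2*G)/((2*G)) = (2*G)*(1/(2*G)) = 1)
1/(I(-7) + s(-192, 728)) = 1/(1 + (-247 - 294*(-192))) = 1/(1 + (-247 + 56448)) = 1/(1 + 56201) = 1/56202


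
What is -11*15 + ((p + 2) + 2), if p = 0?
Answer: -161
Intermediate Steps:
-11*15 + ((p + 2) + 2) = -11*15 + ((0 + 2) + 2) = -165 + (2 + 2) = -165 + 4 = -161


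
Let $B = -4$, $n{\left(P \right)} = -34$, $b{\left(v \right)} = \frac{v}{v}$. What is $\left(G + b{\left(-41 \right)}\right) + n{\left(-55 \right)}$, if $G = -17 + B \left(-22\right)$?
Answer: $38$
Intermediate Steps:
$b{\left(v \right)} = 1$
$G = 71$ ($G = -17 - -88 = -17 + 88 = 71$)
$\left(G + b{\left(-41 \right)}\right) + n{\left(-55 \right)} = \left(71 + 1\right) - 34 = 72 - 34 = 38$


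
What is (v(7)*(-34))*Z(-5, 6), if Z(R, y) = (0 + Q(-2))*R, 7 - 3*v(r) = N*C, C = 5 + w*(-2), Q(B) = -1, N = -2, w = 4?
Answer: -170/3 ≈ -56.667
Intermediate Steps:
C = -3 (C = 5 + 4*(-2) = 5 - 8 = -3)
v(r) = 1/3 (v(r) = 7/3 - (-2)*(-3)/3 = 7/3 - 1/3*6 = 7/3 - 2 = 1/3)
Z(R, y) = -R (Z(R, y) = (0 - 1)*R = -R)
(v(7)*(-34))*Z(-5, 6) = ((1/3)*(-34))*(-1*(-5)) = -34/3*5 = -170/3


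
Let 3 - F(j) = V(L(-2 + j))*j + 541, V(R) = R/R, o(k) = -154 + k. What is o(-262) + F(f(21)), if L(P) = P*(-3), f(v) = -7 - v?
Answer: -926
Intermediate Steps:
L(P) = -3*P
V(R) = 1
F(j) = -538 - j (F(j) = 3 - (1*j + 541) = 3 - (j + 541) = 3 - (541 + j) = 3 + (-541 - j) = -538 - j)
o(-262) + F(f(21)) = (-154 - 262) + (-538 - (-7 - 1*21)) = -416 + (-538 - (-7 - 21)) = -416 + (-538 - 1*(-28)) = -416 + (-538 + 28) = -416 - 510 = -926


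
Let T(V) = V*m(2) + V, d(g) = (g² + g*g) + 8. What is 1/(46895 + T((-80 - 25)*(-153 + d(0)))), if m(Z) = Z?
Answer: 1/92570 ≈ 1.0803e-5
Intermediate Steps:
d(g) = 8 + 2*g² (d(g) = (g² + g²) + 8 = 2*g² + 8 = 8 + 2*g²)
T(V) = 3*V (T(V) = V*2 + V = 2*V + V = 3*V)
1/(46895 + T((-80 - 25)*(-153 + d(0)))) = 1/(46895 + 3*((-80 - 25)*(-153 + (8 + 2*0²)))) = 1/(46895 + 3*(-105*(-153 + (8 + 2*0)))) = 1/(46895 + 3*(-105*(-153 + (8 + 0)))) = 1/(46895 + 3*(-105*(-153 + 8))) = 1/(46895 + 3*(-105*(-145))) = 1/(46895 + 3*15225) = 1/(46895 + 45675) = 1/92570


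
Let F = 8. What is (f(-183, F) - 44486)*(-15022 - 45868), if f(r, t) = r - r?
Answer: 2708752540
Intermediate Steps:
f(r, t) = 0
(f(-183, F) - 44486)*(-15022 - 45868) = (0 - 44486)*(-15022 - 45868) = -44486*(-60890) = 2708752540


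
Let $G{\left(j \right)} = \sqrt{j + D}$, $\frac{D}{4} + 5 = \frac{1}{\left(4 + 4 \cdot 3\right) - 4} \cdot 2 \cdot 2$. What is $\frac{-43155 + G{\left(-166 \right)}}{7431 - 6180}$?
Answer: $- \frac{4795}{139} + \frac{i \sqrt{1662}}{3753} \approx -34.496 + 0.010863 i$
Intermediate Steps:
$D = - \frac{56}{3}$ ($D = -20 + 4 \frac{1}{\left(4 + 4 \cdot 3\right) - 4} \cdot 2 \cdot 2 = -20 + 4 \frac{1}{\left(4 + 12\right) - 4} \cdot 2 \cdot 2 = -20 + 4 \frac{1}{16 - 4} \cdot 2 \cdot 2 = -20 + 4 \cdot \frac{1}{12} \cdot 2 \cdot 2 = -20 + 4 \cdot \frac{1}{6} \cdot 2 = -20 + 4 \cdot \frac{1}{3} = -20 + \frac{4}{3} = - \frac{56}{3} \approx -18.667$)
$G{\left(j \right)} = \sqrt{- \frac{56}{3} + j}$ ($G{\left(j \right)} = \sqrt{j - \frac{56}{3}} = \sqrt{- \frac{56}{3} + j}$)
$\frac{-43155 + G{\left(-166 \right)}}{7431 - 6180} = \frac{-43155 + \frac{\sqrt{-168 + 9 \left(-166\right)}}{3}}{7431 - 6180} = \frac{-43155 + \frac{\sqrt{-168 - 1494}}{3}}{1251} = \left(-43155 + \frac{\sqrt{-1662}}{3}\right) \frac{1}{1251} = \left(-43155 + \frac{i \sqrt{1662}}{3}\right) \frac{1}{1251} = - \frac{4795}{139} + \frac{i \sqrt{1662}}{3753}$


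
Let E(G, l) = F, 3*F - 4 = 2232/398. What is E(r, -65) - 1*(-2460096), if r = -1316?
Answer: 1468679224/597 ≈ 2.4601e+6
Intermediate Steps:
F = 1912/597 (F = 4/3 + (2232/398)/3 = 4/3 + (2232*(1/398))/3 = 4/3 + (⅓)*(1116/199) = 4/3 + 372/199 = 1912/597 ≈ 3.2027)
E(G, l) = 1912/597
E(r, -65) - 1*(-2460096) = 1912/597 - 1*(-2460096) = 1912/597 + 2460096 = 1468679224/597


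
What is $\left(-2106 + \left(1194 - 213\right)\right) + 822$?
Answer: $-303$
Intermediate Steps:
$\left(-2106 + \left(1194 - 213\right)\right) + 822 = \left(-2106 + 981\right) + 822 = -1125 + 822 = -303$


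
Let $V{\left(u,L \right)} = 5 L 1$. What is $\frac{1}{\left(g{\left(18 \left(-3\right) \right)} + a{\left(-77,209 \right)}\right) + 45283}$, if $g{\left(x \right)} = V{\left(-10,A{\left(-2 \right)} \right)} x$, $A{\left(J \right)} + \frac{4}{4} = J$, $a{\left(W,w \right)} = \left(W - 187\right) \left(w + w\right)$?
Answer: $- \frac{1}{64259} \approx -1.5562 \cdot 10^{-5}$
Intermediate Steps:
$a{\left(W,w \right)} = 2 w \left(-187 + W\right)$ ($a{\left(W,w \right)} = \left(-187 + W\right) 2 w = 2 w \left(-187 + W\right)$)
$A{\left(J \right)} = -1 + J$
$V{\left(u,L \right)} = 5 L$
$g{\left(x \right)} = - 15 x$ ($g{\left(x \right)} = 5 \left(-1 - 2\right) x = 5 \left(-3\right) x = - 15 x$)
$\frac{1}{\left(g{\left(18 \left(-3\right) \right)} + a{\left(-77,209 \right)}\right) + 45283} = \frac{1}{\left(- 15 \cdot 18 \left(-3\right) + 2 \cdot 209 \left(-187 - 77\right)\right) + 45283} = \frac{1}{\left(\left(-15\right) \left(-54\right) + 2 \cdot 209 \left(-264\right)\right) + 45283} = \frac{1}{\left(810 - 110352\right) + 45283} = \frac{1}{-109542 + 45283} = \frac{1}{-64259} = - \frac{1}{64259}$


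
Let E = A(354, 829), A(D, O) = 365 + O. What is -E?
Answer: -1194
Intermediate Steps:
E = 1194 (E = 365 + 829 = 1194)
-E = -1*1194 = -1194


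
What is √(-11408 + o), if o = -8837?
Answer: I*√20245 ≈ 142.28*I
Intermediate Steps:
√(-11408 + o) = √(-11408 - 8837) = √(-20245) = I*√20245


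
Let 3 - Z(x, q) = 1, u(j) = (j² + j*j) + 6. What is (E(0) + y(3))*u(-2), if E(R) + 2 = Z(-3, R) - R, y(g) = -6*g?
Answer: -252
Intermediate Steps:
u(j) = 6 + 2*j² (u(j) = (j² + j²) + 6 = 2*j² + 6 = 6 + 2*j²)
Z(x, q) = 2 (Z(x, q) = 3 - 1*1 = 3 - 1 = 2)
E(R) = -R (E(R) = -2 + (2 - R) = -R)
(E(0) + y(3))*u(-2) = (-1*0 - 6*3)*(6 + 2*(-2)²) = (0 - 18)*(6 + 2*4) = -18*(6 + 8) = -18*14 = -252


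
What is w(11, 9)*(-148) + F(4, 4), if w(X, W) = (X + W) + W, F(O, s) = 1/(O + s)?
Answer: -34335/8 ≈ -4291.9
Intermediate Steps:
w(X, W) = X + 2*W (w(X, W) = (W + X) + W = X + 2*W)
w(11, 9)*(-148) + F(4, 4) = (11 + 2*9)*(-148) + 1/(4 + 4) = (11 + 18)*(-148) + 1/8 = 29*(-148) + ⅛ = -4292 + ⅛ = -34335/8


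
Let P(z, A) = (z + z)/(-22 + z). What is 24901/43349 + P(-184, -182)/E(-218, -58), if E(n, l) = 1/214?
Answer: 1709475027/4464947 ≈ 382.87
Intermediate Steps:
E(n, l) = 1/214
P(z, A) = 2*z/(-22 + z) (P(z, A) = (2*z)/(-22 + z) = 2*z/(-22 + z))
24901/43349 + P(-184, -182)/E(-218, -58) = 24901/43349 + (2*(-184)/(-22 - 184))/(1/214) = 24901*(1/43349) + (2*(-184)/(-206))*214 = 24901/43349 + (2*(-184)*(-1/206))*214 = 24901/43349 + (184/103)*214 = 24901/43349 + 39376/103 = 1709475027/4464947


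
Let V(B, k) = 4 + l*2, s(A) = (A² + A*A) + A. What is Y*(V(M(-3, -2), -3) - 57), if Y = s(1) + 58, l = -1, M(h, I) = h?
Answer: -3355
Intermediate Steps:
s(A) = A + 2*A² (s(A) = (A² + A²) + A = 2*A² + A = A + 2*A²)
V(B, k) = 2 (V(B, k) = 4 - 1*2 = 4 - 2 = 2)
Y = 61 (Y = 1*(1 + 2*1) + 58 = 1*(1 + 2) + 58 = 1*3 + 58 = 3 + 58 = 61)
Y*(V(M(-3, -2), -3) - 57) = 61*(2 - 57) = 61*(-55) = -3355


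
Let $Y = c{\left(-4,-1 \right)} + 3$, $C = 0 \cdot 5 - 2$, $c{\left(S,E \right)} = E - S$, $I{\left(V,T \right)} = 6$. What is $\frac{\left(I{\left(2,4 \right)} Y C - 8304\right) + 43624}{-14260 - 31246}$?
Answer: $- \frac{17624}{22753} \approx -0.77458$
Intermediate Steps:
$C = -2$ ($C = 0 - 2 = -2$)
$Y = 6$ ($Y = \left(-1 - -4\right) + 3 = \left(-1 + 4\right) + 3 = 3 + 3 = 6$)
$\frac{\left(I{\left(2,4 \right)} Y C - 8304\right) + 43624}{-14260 - 31246} = \frac{\left(6 \cdot 6 \left(-2\right) - 8304\right) + 43624}{-14260 - 31246} = \frac{\left(36 \left(-2\right) - 8304\right) + 43624}{-45506} = \left(\left(-72 - 8304\right) + 43624\right) \left(- \frac{1}{45506}\right) = \left(-8376 + 43624\right) \left(- \frac{1}{45506}\right) = 35248 \left(- \frac{1}{45506}\right) = - \frac{17624}{22753}$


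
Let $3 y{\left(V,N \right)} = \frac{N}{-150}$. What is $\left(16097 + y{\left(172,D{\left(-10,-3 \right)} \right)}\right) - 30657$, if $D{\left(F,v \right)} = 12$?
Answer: $- \frac{1092002}{75} \approx -14560.0$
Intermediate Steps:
$y{\left(V,N \right)} = - \frac{N}{450}$ ($y{\left(V,N \right)} = \frac{N \frac{1}{-150}}{3} = \frac{N \left(- \frac{1}{150}\right)}{3} = \frac{\left(- \frac{1}{150}\right) N}{3} = - \frac{N}{450}$)
$\left(16097 + y{\left(172,D{\left(-10,-3 \right)} \right)}\right) - 30657 = \left(16097 - \frac{2}{75}\right) - 30657 = \frac{1207273}{75} - 30657 = - \frac{1092002}{75}$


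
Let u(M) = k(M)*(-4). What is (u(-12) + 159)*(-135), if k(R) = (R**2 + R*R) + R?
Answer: 127575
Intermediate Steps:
k(R) = R + 2*R**2 (k(R) = (R**2 + R**2) + R = 2*R**2 + R = R + 2*R**2)
u(M) = -4*M*(1 + 2*M) (u(M) = (M*(1 + 2*M))*(-4) = -4*M*(1 + 2*M))
(u(-12) + 159)*(-135) = (-4*(-12)*(1 + 2*(-12)) + 159)*(-135) = (-4*(-12)*(1 - 24) + 159)*(-135) = (-4*(-12)*(-23) + 159)*(-135) = (-1104 + 159)*(-135) = -945*(-135) = 127575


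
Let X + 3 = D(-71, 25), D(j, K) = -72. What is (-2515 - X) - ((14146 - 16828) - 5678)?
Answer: 5920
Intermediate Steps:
X = -75 (X = -3 - 72 = -75)
(-2515 - X) - ((14146 - 16828) - 5678) = (-2515 - 1*(-75)) - ((14146 - 16828) - 5678) = (-2515 + 75) - (-2682 - 5678) = -2440 - 1*(-8360) = -2440 + 8360 = 5920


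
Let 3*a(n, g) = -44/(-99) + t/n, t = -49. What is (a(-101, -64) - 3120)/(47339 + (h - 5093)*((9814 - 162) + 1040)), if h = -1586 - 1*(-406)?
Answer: 8507395/182773294479 ≈ 4.6546e-5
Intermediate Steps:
a(n, g) = 4/27 - 49/(3*n) (a(n, g) = (-44/(-99) - 49/n)/3 = (-44*(-1/99) - 49/n)/3 = (4/9 - 49/n)/3 = 4/27 - 49/(3*n))
h = -1180 (h = -1586 + 406 = -1180)
(a(-101, -64) - 3120)/(47339 + (h - 5093)*((9814 - 162) + 1040)) = ((1/27)*(-441 + 4*(-101))/(-101) - 3120)/(47339 + (-1180 - 5093)*((9814 - 162) + 1040)) = ((1/27)*(-1/101)*(-441 - 404) - 3120)/(47339 - 6273*(9652 + 1040)) = ((1/27)*(-1/101)*(-845) - 3120)/(47339 - 6273*10692) = (845/2727 - 3120)/(47339 - 67070916) = -8507395/2727/(-67023577) = -8507395/2727*(-1/67023577) = 8507395/182773294479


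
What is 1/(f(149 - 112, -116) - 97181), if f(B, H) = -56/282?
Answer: -141/13702549 ≈ -1.0290e-5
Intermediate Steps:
f(B, H) = -28/141 (f(B, H) = -56*1/282 = -28/141)
1/(f(149 - 112, -116) - 97181) = 1/(-28/141 - 97181) = 1/(-13702549/141) = -141/13702549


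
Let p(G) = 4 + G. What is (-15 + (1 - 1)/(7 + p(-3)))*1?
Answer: -15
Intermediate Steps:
(-15 + (1 - 1)/(7 + p(-3)))*1 = (-15 + (1 - 1)/(7 + (4 - 3)))*1 = (-15 + 0/(7 + 1))*1 = (-15 + 0/8)*1 = (-15 + 0*(1/8))*1 = (-15 + 0)*1 = -15*1 = -15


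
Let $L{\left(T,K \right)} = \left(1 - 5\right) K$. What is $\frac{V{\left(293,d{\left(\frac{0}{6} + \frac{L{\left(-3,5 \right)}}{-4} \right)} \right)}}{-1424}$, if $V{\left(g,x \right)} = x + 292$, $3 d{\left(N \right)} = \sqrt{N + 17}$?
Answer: $- \frac{73}{356} - \frac{\sqrt{22}}{4272} \approx -0.20615$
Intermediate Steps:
$L{\left(T,K \right)} = - 4 K$
$d{\left(N \right)} = \frac{\sqrt{17 + N}}{3}$ ($d{\left(N \right)} = \frac{\sqrt{N + 17}}{3} = \frac{\sqrt{17 + N}}{3}$)
$V{\left(g,x \right)} = 292 + x$
$\frac{V{\left(293,d{\left(\frac{0}{6} + \frac{L{\left(-3,5 \right)}}{-4} \right)} \right)}}{-1424} = \frac{292 + \frac{\sqrt{17 + \left(\frac{0}{6} + \frac{\left(-4\right) 5}{-4}\right)}}{3}}{-1424} = \left(292 + \frac{\sqrt{17 + \left(0 \cdot \frac{1}{6} - -5\right)}}{3}\right) \left(- \frac{1}{1424}\right) = \left(292 + \frac{\sqrt{17 + \left(0 + 5\right)}}{3}\right) \left(- \frac{1}{1424}\right) = \left(292 + \frac{\sqrt{17 + 5}}{3}\right) \left(- \frac{1}{1424}\right) = \left(292 + \frac{\sqrt{22}}{3}\right) \left(- \frac{1}{1424}\right) = - \frac{73}{356} - \frac{\sqrt{22}}{4272}$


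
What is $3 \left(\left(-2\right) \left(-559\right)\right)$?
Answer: $3354$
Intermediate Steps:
$3 \left(\left(-2\right) \left(-559\right)\right) = 3 \cdot 1118 = 3354$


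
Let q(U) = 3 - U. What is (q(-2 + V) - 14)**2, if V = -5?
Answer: 16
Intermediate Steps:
(q(-2 + V) - 14)**2 = ((3 - (-2 - 5)) - 14)**2 = ((3 - 1*(-7)) - 14)**2 = ((3 + 7) - 14)**2 = (10 - 14)**2 = (-4)**2 = 16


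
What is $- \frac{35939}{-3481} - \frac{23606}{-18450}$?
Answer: $\frac{372623518}{32112225} \approx 11.604$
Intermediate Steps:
$- \frac{35939}{-3481} - \frac{23606}{-18450} = \left(-35939\right) \left(- \frac{1}{3481}\right) - - \frac{11803}{9225} = \frac{35939}{3481} + \frac{11803}{9225} = \frac{372623518}{32112225}$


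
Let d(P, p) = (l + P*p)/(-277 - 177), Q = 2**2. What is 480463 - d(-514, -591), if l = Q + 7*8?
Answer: 109217018/227 ≈ 4.8113e+5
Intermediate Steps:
Q = 4
l = 60 (l = 4 + 7*8 = 4 + 56 = 60)
d(P, p) = -30/227 - P*p/454 (d(P, p) = (60 + P*p)/(-277 - 177) = (60 + P*p)/(-454) = (60 + P*p)*(-1/454) = -30/227 - P*p/454)
480463 - d(-514, -591) = 480463 - (-30/227 - 1/454*(-514)*(-591)) = 480463 - (-30/227 - 151887/227) = 480463 - 1*(-151917/227) = 480463 + 151917/227 = 109217018/227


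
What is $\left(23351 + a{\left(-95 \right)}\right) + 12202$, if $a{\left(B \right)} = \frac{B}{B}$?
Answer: $35554$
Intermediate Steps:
$a{\left(B \right)} = 1$
$\left(23351 + a{\left(-95 \right)}\right) + 12202 = \left(23351 + 1\right) + 12202 = 23352 + 12202 = 35554$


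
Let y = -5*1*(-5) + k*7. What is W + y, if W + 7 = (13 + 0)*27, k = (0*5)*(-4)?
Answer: 369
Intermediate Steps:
k = 0 (k = 0*(-4) = 0)
y = 25 (y = -5*1*(-5) + 0*7 = -5*(-5) + 0 = 25 + 0 = 25)
W = 344 (W = -7 + (13 + 0)*27 = -7 + 13*27 = -7 + 351 = 344)
W + y = 344 + 25 = 369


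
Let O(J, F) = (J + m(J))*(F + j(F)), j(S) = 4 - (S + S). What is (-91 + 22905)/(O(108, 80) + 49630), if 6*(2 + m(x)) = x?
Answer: 11407/20103 ≈ 0.56743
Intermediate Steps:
j(S) = 4 - 2*S
m(x) = -2 + x/6
O(J, F) = (-2 + 7*J/6)*(4 - F) (O(J, F) = (J + (-2 + J/6))*(F + (4 - 2*F)) = (-2 + 7*J/6)*(4 - F))
(-91 + 22905)/(O(108, 80) + 49630) = (-91 + 22905)/((-8 + 2*80 + (14/3)*108 - 7/6*80*108) + 49630) = 22814/((-8 + 160 + 504 - 10080) + 49630) = 22814/(-9424 + 49630) = 22814/40206 = 22814*(1/40206) = 11407/20103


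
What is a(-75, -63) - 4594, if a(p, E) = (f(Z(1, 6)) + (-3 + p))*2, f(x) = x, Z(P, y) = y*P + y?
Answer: -4726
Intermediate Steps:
Z(P, y) = y + P*y (Z(P, y) = P*y + y = y + P*y)
a(p, E) = 18 + 2*p (a(p, E) = (6*(1 + 1) + (-3 + p))*2 = (6*2 + (-3 + p))*2 = (12 + (-3 + p))*2 = (9 + p)*2 = 18 + 2*p)
a(-75, -63) - 4594 = (18 + 2*(-75)) - 4594 = (18 - 150) - 4594 = -132 - 4594 = -4726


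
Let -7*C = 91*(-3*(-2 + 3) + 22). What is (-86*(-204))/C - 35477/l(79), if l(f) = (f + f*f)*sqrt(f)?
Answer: -17544/247 - 35477*sqrt(79)/499280 ≈ -71.660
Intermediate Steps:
l(f) = sqrt(f)*(f + f**2) (l(f) = (f + f**2)*sqrt(f) = sqrt(f)*(f + f**2))
C = -247 (C = -13*(-3*(-2 + 3) + 22) = -13*(-3*1 + 22) = -13*(-3 + 22) = -13*19 = -1/7*1729 = -247)
(-86*(-204))/C - 35477/l(79) = -86*(-204)/(-247) - 35477*sqrt(79)/(6241*(1 + 79)) = 17544*(-1/247) - 35477*sqrt(79)/499280 = -17544/247 - 35477*sqrt(79)/499280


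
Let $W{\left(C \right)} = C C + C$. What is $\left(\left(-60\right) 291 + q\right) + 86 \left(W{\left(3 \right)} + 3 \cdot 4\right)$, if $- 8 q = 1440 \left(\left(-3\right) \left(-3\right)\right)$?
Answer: $-17016$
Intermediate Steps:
$W{\left(C \right)} = C + C^{2}$ ($W{\left(C \right)} = C^{2} + C = C + C^{2}$)
$q = -1620$ ($q = - \frac{1440 \left(\left(-3\right) \left(-3\right)\right)}{8} = - \frac{1440 \cdot 9}{8} = \left(- \frac{1}{8}\right) 12960 = -1620$)
$\left(\left(-60\right) 291 + q\right) + 86 \left(W{\left(3 \right)} + 3 \cdot 4\right) = \left(\left(-60\right) 291 - 1620\right) + 86 \left(3 \left(1 + 3\right) + 3 \cdot 4\right) = \left(-17460 - 1620\right) + 86 \left(3 \cdot 4 + 12\right) = -19080 + 86 \left(12 + 12\right) = -19080 + 86 \cdot 24 = -19080 + 2064 = -17016$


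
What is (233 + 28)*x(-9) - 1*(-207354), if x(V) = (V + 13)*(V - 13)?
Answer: 184386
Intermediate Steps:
x(V) = (-13 + V)*(13 + V) (x(V) = (13 + V)*(-13 + V) = (-13 + V)*(13 + V))
(233 + 28)*x(-9) - 1*(-207354) = (233 + 28)*(-169 + (-9)**2) - 1*(-207354) = 261*(-169 + 81) + 207354 = 261*(-88) + 207354 = -22968 + 207354 = 184386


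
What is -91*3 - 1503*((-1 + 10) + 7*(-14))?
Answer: 133494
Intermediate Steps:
-91*3 - 1503*((-1 + 10) + 7*(-14)) = -273 - 1503*(9 - 98) = -273 - 1503*(-89) = -273 + 133767 = 133494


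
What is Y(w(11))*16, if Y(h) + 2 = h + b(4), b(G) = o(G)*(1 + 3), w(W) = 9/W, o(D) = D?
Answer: 2608/11 ≈ 237.09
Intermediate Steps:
b(G) = 4*G (b(G) = G*(1 + 3) = G*4 = 4*G)
Y(h) = 14 + h (Y(h) = -2 + (h + 4*4) = -2 + (h + 16) = -2 + (16 + h) = 14 + h)
Y(w(11))*16 = (14 + 9/11)*16 = (163/11)*16 = 2608/11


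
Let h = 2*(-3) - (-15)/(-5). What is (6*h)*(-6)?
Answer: 324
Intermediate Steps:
h = -9 (h = -6 - (-15)*(-1)/5 = -6 - 3*1 = -6 - 3 = -9)
(6*h)*(-6) = (6*(-9))*(-6) = -54*(-6) = 324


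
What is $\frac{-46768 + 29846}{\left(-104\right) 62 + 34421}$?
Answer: $- \frac{16922}{27973} \approx -0.60494$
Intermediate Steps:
$\frac{-46768 + 29846}{\left(-104\right) 62 + 34421} = - \frac{16922}{-6448 + 34421} = - \frac{16922}{27973}$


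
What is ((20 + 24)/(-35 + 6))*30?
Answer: -1320/29 ≈ -45.517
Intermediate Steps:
((20 + 24)/(-35 + 6))*30 = (44/(-29))*30 = -1/29*44*30 = -44/29*30 = -1320/29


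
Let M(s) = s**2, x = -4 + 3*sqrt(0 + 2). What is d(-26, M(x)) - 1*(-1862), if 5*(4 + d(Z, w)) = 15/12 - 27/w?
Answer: 36247/20 - 162*sqrt(2)/5 ≈ 1766.5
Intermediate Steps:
x = -4 + 3*sqrt(2) ≈ 0.24264
d(Z, w) = -15/4 - 27/(5*w) (d(Z, w) = -4 + (15/12 - 27/w)/5 = -4 + (15*(1/12) - 27/w)/5 = -4 + (5/4 - 27/w)/5 = -4 + (1/4 - 27/(5*w)) = -15/4 - 27/(5*w))
d(-26, M(x)) - 1*(-1862) = 3*(-36 - 25*(-4 + 3*sqrt(2))**2)/(20*((-4 + 3*sqrt(2))**2)) - 1*(-1862) = 3*(-36 - 25*(-4 + 3*sqrt(2))**2)/(20*(-4 + 3*sqrt(2))**2) + 1862 = 1862 + 3*(-36 - 25*(-4 + 3*sqrt(2))**2)/(20*(-4 + 3*sqrt(2))**2)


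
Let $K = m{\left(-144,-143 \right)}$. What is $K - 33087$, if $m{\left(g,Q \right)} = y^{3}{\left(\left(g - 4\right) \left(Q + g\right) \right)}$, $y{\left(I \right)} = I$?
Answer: $76635648393089$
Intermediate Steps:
$m{\left(g,Q \right)} = \left(-4 + g\right)^{3} \left(Q + g\right)^{3}$ ($m{\left(g,Q \right)} = \left(\left(g - 4\right) \left(Q + g\right)\right)^{3} = \left(\left(-4 + g\right) \left(Q + g\right)\right)^{3} = \left(-4 + g\right)^{3} \left(Q + g\right)^{3}$)
$K = 76635648426176$ ($K = \left(\left(-144\right)^{2} - -572 - -576 - -20592\right)^{3} = \left(20736 + 572 + 576 + 20592\right)^{3} = 42476^{3} = 76635648426176$)
$K - 33087 = 76635648426176 - 33087 = 76635648393089$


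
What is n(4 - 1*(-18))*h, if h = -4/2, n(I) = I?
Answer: -44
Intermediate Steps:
h = -2 (h = -4*½ = -2)
n(4 - 1*(-18))*h = (4 - 1*(-18))*(-2) = (4 + 18)*(-2) = 22*(-2) = -44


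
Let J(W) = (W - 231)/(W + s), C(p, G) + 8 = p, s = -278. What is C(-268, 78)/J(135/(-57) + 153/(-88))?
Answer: -43394836/131033 ≈ -331.17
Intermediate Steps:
C(p, G) = -8 + p
J(W) = (-231 + W)/(-278 + W) (J(W) = (W - 231)/(W - 278) = (-231 + W)/(-278 + W))
C(-268, 78)/J(135/(-57) + 153/(-88)) = (-8 - 268)/(((-231 + (135/(-57) + 153/(-88)))/(-278 + (135/(-57) + 153/(-88))))) = -276*(-278 + (135*(-1/57) + 153*(-1/88)))/(-231 + (135*(-1/57) + 153*(-1/88))) = -276*(-278 + (-45/19 - 153/88))/(-231 + (-45/19 - 153/88)) = -276*(-278 - 6867/1672)/(-231 - 6867/1672) = -276/(-393099/1672/(-471683/1672)) = -276/((-1672/471683*(-393099/1672))) = -276/393099/471683 = -276*471683/393099 = -43394836/131033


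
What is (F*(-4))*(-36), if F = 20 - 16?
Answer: 576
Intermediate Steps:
F = 4
(F*(-4))*(-36) = (4*(-4))*(-36) = -16*(-36) = 576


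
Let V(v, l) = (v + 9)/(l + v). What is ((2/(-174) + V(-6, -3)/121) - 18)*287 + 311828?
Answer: 1076062608/3509 ≈ 3.0666e+5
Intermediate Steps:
V(v, l) = (9 + v)/(l + v)
((2/(-174) + V(-6, -3)/121) - 18)*287 + 311828 = ((2/(-174) + ((9 - 6)/(-3 - 6))/121) - 18)*287 + 311828 = ((2*(-1/174) + (3/(-9))*(1/121)) - 18)*287 + 311828 = ((-1/87 - ⅑*3*(1/121)) - 18)*287 + 311828 = ((-1/87 - ⅓*1/121) - 18)*287 + 311828 = ((-1/87 - 1/363) - 18)*287 + 311828 = (-50/3509 - 18)*287 + 311828 = -63212/3509*287 + 311828 = -18141844/3509 + 311828 = 1076062608/3509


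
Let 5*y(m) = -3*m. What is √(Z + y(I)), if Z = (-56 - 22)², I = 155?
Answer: √5991 ≈ 77.402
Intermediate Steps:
Z = 6084 (Z = (-78)² = 6084)
y(m) = -3*m/5 (y(m) = (-3*m)/5 = -3*m/5)
√(Z + y(I)) = √(6084 - ⅗*155) = √(6084 - 93) = √5991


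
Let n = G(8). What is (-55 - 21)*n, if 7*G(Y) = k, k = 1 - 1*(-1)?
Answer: -152/7 ≈ -21.714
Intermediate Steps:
k = 2 (k = 1 + 1 = 2)
G(Y) = 2/7 (G(Y) = (⅐)*2 = 2/7)
n = 2/7 ≈ 0.28571
(-55 - 21)*n = (-55 - 21)*(2/7) = -76*2/7 = -152/7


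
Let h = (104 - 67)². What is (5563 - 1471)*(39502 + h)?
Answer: 167244132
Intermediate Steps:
h = 1369 (h = 37² = 1369)
(5563 - 1471)*(39502 + h) = (5563 - 1471)*(39502 + 1369) = 4092*40871 = 167244132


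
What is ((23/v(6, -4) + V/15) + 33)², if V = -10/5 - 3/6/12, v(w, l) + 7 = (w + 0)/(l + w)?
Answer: 95277121/129600 ≈ 735.16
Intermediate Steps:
v(w, l) = -7 + w/(l + w) (v(w, l) = -7 + (w + 0)/(l + w) = -7 + w/(l + w))
V = -49/24 (V = -10*⅕ - 3*⅙*(1/12) = -2 - ½*1/12 = -2 - 1/24 = -49/24 ≈ -2.0417)
((23/v(6, -4) + V/15) + 33)² = ((23/(((-7*(-4) - 6*6)/(-4 + 6))) - 49/24/15) + 33)² = ((23/(((28 - 36)/2)) - 49/24*1/15) + 33)² = ((23/(((½)*(-8))) - 49/360) + 33)² = ((23/(-4) - 49/360) + 33)² = ((23*(-¼) - 49/360) + 33)² = ((-23/4 - 49/360) + 33)² = (-2119/360 + 33)² = (9761/360)² = 95277121/129600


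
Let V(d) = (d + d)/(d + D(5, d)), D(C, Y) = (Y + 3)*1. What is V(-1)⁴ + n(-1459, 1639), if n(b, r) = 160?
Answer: 176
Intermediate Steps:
D(C, Y) = 3 + Y (D(C, Y) = (3 + Y)*1 = 3 + Y)
V(d) = 2*d/(3 + 2*d) (V(d) = (d + d)/(d + (3 + d)) = (2*d)/(3 + 2*d) = 2*d/(3 + 2*d))
V(-1)⁴ + n(-1459, 1639) = (2*(-1)/(3 + 2*(-1)))⁴ + 160 = (2*(-1)/(3 - 2))⁴ + 160 = (2*(-1)/1)⁴ + 160 = (2*(-1)*1)⁴ + 160 = (-2)⁴ + 160 = 16 + 160 = 176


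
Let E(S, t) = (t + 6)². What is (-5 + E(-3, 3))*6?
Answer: 456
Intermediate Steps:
E(S, t) = (6 + t)²
(-5 + E(-3, 3))*6 = (-5 + (6 + 3)²)*6 = (-5 + 9²)*6 = (-5 + 81)*6 = 76*6 = 456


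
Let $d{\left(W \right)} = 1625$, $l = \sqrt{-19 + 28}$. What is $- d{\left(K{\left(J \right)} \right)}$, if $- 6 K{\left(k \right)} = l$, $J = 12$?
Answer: $-1625$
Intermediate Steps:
$l = 3$ ($l = \sqrt{9} = 3$)
$K{\left(k \right)} = - \frac{1}{2}$ ($K{\left(k \right)} = \left(- \frac{1}{6}\right) 3 = - \frac{1}{2}$)
$- d{\left(K{\left(J \right)} \right)} = \left(-1\right) 1625 = -1625$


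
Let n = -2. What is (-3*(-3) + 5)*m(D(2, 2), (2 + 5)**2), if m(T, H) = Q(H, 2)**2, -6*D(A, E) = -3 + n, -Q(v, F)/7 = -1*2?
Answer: 2744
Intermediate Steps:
Q(v, F) = 14 (Q(v, F) = -(-7)*2 = -7*(-2) = 14)
D(A, E) = 5/6 (D(A, E) = -(-3 - 2)/6 = -1/6*(-5) = 5/6)
m(T, H) = 196 (m(T, H) = 14**2 = 196)
(-3*(-3) + 5)*m(D(2, 2), (2 + 5)**2) = (-3*(-3) + 5)*196 = (9 + 5)*196 = 14*196 = 2744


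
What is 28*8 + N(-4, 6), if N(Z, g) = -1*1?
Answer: 223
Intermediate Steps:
N(Z, g) = -1
28*8 + N(-4, 6) = 28*8 - 1 = 224 - 1 = 223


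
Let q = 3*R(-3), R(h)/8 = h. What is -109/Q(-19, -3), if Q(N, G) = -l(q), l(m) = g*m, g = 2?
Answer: -109/144 ≈ -0.75694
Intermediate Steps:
R(h) = 8*h
q = -72 (q = 3*(8*(-3)) = 3*(-24) = -72)
l(m) = 2*m
Q(N, G) = 144 (Q(N, G) = -2*(-72) = -1*(-144) = 144)
-109/Q(-19, -3) = -109/144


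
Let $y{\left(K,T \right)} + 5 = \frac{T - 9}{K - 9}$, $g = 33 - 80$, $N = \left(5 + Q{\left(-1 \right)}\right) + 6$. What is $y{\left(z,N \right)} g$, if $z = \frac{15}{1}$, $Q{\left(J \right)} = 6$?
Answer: $\frac{517}{3} \approx 172.33$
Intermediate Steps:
$z = 15$ ($z = 15 \cdot 1 = 15$)
$N = 17$ ($N = \left(5 + 6\right) + 6 = 11 + 6 = 17$)
$g = -47$ ($g = 33 - 80 = -47$)
$y{\left(K,T \right)} = -5 + \frac{-9 + T}{-9 + K}$ ($y{\left(K,T \right)} = -5 + \frac{T - 9}{K - 9} = -5 + \frac{-9 + T}{-9 + K}$)
$y{\left(z,N \right)} g = \frac{36 + 17 - 75}{-9 + 15} \left(-47\right) = \frac{36 + 17 - 75}{6} \left(-47\right) = \frac{1}{6} \left(-22\right) \left(-47\right) = \left(- \frac{11}{3}\right) \left(-47\right) = \frac{517}{3}$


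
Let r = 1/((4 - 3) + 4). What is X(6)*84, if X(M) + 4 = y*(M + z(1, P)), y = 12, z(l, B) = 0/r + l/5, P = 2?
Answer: 29568/5 ≈ 5913.6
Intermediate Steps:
r = 1/5 (r = 1/(1 + 4) = 1/5 ≈ 0.20000)
z(l, B) = l/5 (z(l, B) = 0/(1/5) + l/5 = 0*5 + l*(1/5) = 0 + l/5 = l/5)
X(M) = -8/5 + 12*M (X(M) = -4 + 12*(M + (1/5)*1) = -4 + 12*(M + 1/5) = -4 + 12*(1/5 + M) = -4 + (12/5 + 12*M) = -8/5 + 12*M)
X(6)*84 = (-8/5 + 12*6)*84 = (-8/5 + 72)*84 = (352/5)*84 = 29568/5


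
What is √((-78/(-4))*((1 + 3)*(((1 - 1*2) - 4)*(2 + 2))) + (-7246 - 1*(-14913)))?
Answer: √6107 ≈ 78.147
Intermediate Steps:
√((-78/(-4))*((1 + 3)*(((1 - 1*2) - 4)*(2 + 2))) + (-7246 - 1*(-14913))) = √((-78*(-1)/4)*(4*(((1 - 2) - 4)*4)) + (-7246 + 14913)) = √((-26*(-¾))*(4*((-1 - 4)*4)) + 7667) = √(39*(4*(-5*4))/2 + 7667) = √(39*(4*(-20))/2 + 7667) = √((39/2)*(-80) + 7667) = √(-1560 + 7667) = √6107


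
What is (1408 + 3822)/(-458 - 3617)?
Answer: -1046/815 ≈ -1.2834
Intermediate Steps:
(1408 + 3822)/(-458 - 3617) = 5230/(-4075) = 5230*(-1/4075) = -1046/815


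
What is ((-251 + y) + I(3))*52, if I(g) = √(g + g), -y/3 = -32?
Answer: -8060 + 52*√6 ≈ -7932.6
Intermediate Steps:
y = 96 (y = -3*(-32) = 96)
I(g) = √2*√g (I(g) = √(2*g) = √2*√g)
((-251 + y) + I(3))*52 = ((-251 + 96) + √2*√3)*52 = (-155 + √6)*52 = -8060 + 52*√6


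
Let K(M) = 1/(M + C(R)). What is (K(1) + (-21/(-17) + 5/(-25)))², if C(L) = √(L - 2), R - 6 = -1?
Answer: 7489/7225 + 91*√3/170 ≈ 1.9637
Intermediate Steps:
R = 5 (R = 6 - 1 = 5)
C(L) = √(-2 + L)
K(M) = 1/(M + √3) (K(M) = 1/(M + √(-2 + 5)) = 1/(M + √3))
(K(1) + (-21/(-17) + 5/(-25)))² = (1/(1 + √3) + (-21/(-17) + 5/(-25)))² = (1/(1 + √3) + (-21*(-1/17) + 5*(-1/25)))² = (1/(1 + √3) + (21/17 - ⅕))² = (1/(1 + √3) + 88/85)² = (88/85 + 1/(1 + √3))²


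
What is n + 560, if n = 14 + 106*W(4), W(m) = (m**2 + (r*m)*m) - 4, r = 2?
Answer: 5238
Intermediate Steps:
W(m) = -4 + 3*m**2 (W(m) = (m**2 + (2*m)*m) - 4 = (m**2 + 2*m**2) - 4 = 3*m**2 - 4 = -4 + 3*m**2)
n = 4678 (n = 14 + 106*(-4 + 3*4**2) = 14 + 106*(-4 + 3*16) = 14 + 106*(-4 + 48) = 14 + 106*44 = 14 + 4664 = 4678)
n + 560 = 4678 + 560 = 5238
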